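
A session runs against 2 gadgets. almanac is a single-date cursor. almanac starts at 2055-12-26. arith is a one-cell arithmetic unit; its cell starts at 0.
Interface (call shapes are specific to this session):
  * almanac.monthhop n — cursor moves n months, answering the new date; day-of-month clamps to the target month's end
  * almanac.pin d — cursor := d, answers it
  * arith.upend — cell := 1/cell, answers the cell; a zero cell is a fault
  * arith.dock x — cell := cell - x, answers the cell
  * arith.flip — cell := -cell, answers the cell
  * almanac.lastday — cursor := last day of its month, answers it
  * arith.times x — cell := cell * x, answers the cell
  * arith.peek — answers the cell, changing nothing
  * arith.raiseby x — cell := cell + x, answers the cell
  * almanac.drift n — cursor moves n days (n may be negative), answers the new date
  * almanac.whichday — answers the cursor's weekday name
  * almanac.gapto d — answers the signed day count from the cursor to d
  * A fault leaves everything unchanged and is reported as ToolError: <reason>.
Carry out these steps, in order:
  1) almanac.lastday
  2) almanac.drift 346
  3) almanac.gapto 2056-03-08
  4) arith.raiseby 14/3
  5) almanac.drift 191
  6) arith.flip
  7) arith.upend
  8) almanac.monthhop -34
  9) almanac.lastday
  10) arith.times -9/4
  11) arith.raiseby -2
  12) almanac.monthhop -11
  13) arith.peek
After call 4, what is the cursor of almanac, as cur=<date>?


Answer: cur=2056-12-11

Derivation:
Step: almanac.lastday[]
Result: 2055-12-31
Step: almanac.drift[n=346]
Result: 2056-12-11
Step: almanac.gapto[d=2056-03-08]
Result: -278
Step: arith.raiseby[x=14/3]
Result: 14/3
Step: almanac.drift[n=191]
Result: 2057-06-20
Step: arith.flip[]
Result: -14/3
Step: arith.upend[]
Result: -3/14
Step: almanac.monthhop[n=-34]
Result: 2054-08-20
Step: almanac.lastday[]
Result: 2054-08-31
Step: arith.times[x=-9/4]
Result: 27/56
Step: arith.raiseby[x=-2]
Result: -85/56
Step: almanac.monthhop[n=-11]
Result: 2053-09-30
Step: arith.peek[]
Result: -85/56


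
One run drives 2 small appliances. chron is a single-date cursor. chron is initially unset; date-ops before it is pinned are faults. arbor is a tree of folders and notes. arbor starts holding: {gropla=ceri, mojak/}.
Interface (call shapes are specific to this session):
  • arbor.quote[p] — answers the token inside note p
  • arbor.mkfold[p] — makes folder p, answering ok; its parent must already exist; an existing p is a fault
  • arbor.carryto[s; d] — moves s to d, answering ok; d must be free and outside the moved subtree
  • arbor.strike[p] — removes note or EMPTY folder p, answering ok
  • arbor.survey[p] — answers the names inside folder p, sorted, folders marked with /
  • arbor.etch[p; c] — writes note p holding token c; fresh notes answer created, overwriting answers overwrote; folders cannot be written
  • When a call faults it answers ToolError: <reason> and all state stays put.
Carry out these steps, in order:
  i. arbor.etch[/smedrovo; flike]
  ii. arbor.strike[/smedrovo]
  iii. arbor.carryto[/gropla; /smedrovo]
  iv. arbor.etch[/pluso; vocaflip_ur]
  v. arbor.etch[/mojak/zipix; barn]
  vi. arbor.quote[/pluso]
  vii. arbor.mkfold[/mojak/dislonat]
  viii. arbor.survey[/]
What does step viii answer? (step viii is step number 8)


# 1. arbor.etch(p='/smedrovo', c='flike') => created
# 2. arbor.strike(p='/smedrovo') => ok
# 3. arbor.carryto(s='/gropla', d='/smedrovo') => ok
# 4. arbor.etch(p='/pluso', c='vocaflip_ur') => created
# 5. arbor.etch(p='/mojak/zipix', c='barn') => created
# 6. arbor.quote(p='/pluso') => vocaflip_ur
# 7. arbor.mkfold(p='/mojak/dislonat') => ok
# 8. arbor.survey(p='/') => [mojak/, pluso, smedrovo]

Answer: [mojak/, pluso, smedrovo]


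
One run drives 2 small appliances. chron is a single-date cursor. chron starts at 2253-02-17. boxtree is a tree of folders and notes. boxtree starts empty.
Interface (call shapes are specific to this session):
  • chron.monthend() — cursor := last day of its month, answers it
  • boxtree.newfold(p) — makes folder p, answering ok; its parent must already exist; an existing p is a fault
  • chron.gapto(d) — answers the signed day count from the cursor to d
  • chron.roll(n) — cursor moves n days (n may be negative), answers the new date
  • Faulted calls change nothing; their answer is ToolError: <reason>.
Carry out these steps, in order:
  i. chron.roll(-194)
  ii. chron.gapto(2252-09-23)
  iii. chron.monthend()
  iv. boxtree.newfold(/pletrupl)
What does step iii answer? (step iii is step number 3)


Answer: 2252-08-31

Derivation:
-- roll(n='-194') == 2252-08-07
-- gapto(d='2252-09-23') == 47
-- monthend() == 2252-08-31
-- newfold(p='/pletrupl') == ok


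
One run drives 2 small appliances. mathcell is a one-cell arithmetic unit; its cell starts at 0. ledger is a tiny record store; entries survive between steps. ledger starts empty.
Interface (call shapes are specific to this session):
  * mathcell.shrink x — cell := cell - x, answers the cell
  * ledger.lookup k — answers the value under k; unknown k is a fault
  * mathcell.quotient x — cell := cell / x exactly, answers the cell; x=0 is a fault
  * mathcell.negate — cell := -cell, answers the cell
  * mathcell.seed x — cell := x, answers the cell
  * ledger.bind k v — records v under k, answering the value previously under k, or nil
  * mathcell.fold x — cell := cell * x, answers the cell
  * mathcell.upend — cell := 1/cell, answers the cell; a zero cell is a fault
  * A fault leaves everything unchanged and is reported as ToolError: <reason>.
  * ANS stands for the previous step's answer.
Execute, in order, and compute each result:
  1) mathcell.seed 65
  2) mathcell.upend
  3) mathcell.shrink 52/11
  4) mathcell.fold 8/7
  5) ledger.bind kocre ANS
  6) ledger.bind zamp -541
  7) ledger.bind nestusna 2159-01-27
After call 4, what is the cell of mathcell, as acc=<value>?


~$ mathcell.seed x→65
[out] 65
~$ mathcell.upend
[out] 1/65
~$ mathcell.shrink x→52/11
[out] -3369/715
~$ mathcell.fold x→8/7
[out] -26952/5005
~$ ledger.bind k→kocre v→ANS
[out] nil
~$ ledger.bind k→zamp v→-541
[out] nil
~$ ledger.bind k→nestusna v→2159-01-27
[out] nil

Answer: acc=-26952/5005


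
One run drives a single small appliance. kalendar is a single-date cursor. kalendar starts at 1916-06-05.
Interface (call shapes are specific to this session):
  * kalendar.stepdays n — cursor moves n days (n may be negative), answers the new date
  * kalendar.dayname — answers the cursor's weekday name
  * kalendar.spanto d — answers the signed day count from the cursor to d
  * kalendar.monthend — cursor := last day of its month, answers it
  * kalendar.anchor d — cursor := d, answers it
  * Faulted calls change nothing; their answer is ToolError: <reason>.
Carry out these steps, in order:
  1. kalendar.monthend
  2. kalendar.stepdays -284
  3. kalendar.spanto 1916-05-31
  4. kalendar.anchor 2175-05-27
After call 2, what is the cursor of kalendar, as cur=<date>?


Using kalendar.monthend, yielding 1916-06-30.
Now I run kalendar.stepdays(n→-284), and see 1915-09-20.
I use kalendar.spanto(d→1916-05-31), yielding 254.
Invoking kalendar.anchor(d→2175-05-27), yielding 2175-05-27.

Answer: cur=1915-09-20


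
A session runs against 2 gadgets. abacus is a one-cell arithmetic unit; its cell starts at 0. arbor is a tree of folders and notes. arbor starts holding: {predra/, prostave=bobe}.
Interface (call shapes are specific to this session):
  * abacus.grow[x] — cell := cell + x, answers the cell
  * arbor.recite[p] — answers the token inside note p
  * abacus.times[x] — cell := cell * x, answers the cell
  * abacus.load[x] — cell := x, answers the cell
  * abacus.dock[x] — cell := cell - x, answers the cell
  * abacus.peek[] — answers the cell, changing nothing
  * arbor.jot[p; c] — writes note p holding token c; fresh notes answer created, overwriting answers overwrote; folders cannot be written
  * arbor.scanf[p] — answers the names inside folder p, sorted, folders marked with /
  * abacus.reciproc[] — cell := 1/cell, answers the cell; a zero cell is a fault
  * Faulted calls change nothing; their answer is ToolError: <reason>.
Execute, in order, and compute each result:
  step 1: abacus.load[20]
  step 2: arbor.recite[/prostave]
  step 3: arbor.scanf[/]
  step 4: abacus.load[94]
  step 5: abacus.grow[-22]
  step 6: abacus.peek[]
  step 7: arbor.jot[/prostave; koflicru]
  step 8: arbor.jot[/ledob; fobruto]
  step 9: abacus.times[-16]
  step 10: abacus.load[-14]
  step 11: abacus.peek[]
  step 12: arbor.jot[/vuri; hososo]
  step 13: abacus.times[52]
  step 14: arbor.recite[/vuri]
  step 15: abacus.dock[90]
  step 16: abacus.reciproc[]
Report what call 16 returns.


~$ abacus.load x='20'
= 20
~$ arbor.recite p='/prostave'
= bobe
~$ arbor.scanf p='/'
= [predra/, prostave]
~$ abacus.load x='94'
= 94
~$ abacus.grow x='-22'
= 72
~$ abacus.peek
= 72
~$ arbor.jot p='/prostave' c='koflicru'
= overwrote
~$ arbor.jot p='/ledob' c='fobruto'
= created
~$ abacus.times x='-16'
= -1152
~$ abacus.load x='-14'
= -14
~$ abacus.peek
= -14
~$ arbor.jot p='/vuri' c='hososo'
= created
~$ abacus.times x='52'
= -728
~$ arbor.recite p='/vuri'
= hososo
~$ abacus.dock x='90'
= -818
~$ abacus.reciproc
= -1/818

Answer: -1/818


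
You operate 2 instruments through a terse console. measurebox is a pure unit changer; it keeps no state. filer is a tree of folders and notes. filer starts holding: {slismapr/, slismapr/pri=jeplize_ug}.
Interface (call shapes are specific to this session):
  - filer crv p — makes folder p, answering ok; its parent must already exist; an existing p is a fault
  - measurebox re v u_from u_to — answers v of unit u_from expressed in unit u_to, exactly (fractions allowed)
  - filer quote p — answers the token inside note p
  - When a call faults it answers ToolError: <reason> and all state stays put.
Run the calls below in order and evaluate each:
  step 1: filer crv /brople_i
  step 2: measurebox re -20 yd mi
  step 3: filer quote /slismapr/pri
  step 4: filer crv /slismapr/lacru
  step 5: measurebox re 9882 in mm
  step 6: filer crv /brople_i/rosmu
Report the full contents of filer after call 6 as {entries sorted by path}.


Answer: {brople_i/, brople_i/rosmu/, slismapr/, slismapr/lacru/, slismapr/pri=jeplize_ug}

Derivation:
// 1. filer crv(p→/brople_i) : ok
// 2. measurebox re(v→-20, u_from→yd, u_to→mi) : -1/88
// 3. filer quote(p→/slismapr/pri) : jeplize_ug
// 4. filer crv(p→/slismapr/lacru) : ok
// 5. measurebox re(v→9882, u_from→in, u_to→mm) : 1255014/5
// 6. filer crv(p→/brople_i/rosmu) : ok


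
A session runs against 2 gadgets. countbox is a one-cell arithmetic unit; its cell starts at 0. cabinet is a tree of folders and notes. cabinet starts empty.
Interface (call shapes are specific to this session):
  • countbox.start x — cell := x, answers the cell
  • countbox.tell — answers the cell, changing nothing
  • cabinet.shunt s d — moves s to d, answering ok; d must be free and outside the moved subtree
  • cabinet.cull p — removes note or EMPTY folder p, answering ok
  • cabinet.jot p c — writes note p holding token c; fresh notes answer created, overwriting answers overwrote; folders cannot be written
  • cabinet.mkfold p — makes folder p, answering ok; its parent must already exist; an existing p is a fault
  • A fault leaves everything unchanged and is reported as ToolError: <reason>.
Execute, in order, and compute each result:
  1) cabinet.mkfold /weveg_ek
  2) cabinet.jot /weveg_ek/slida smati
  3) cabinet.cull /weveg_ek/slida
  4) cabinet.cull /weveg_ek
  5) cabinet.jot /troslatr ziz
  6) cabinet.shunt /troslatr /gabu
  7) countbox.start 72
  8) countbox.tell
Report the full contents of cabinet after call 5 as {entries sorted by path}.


-> cabinet.mkfold(p: /weveg_ek)
<- ok
-> cabinet.jot(p: /weveg_ek/slida, c: smati)
<- created
-> cabinet.cull(p: /weveg_ek/slida)
<- ok
-> cabinet.cull(p: /weveg_ek)
<- ok
-> cabinet.jot(p: /troslatr, c: ziz)
<- created
-> cabinet.shunt(s: /troslatr, d: /gabu)
<- ok
-> countbox.start(x: 72)
<- 72
-> countbox.tell()
<- 72

Answer: {troslatr=ziz}


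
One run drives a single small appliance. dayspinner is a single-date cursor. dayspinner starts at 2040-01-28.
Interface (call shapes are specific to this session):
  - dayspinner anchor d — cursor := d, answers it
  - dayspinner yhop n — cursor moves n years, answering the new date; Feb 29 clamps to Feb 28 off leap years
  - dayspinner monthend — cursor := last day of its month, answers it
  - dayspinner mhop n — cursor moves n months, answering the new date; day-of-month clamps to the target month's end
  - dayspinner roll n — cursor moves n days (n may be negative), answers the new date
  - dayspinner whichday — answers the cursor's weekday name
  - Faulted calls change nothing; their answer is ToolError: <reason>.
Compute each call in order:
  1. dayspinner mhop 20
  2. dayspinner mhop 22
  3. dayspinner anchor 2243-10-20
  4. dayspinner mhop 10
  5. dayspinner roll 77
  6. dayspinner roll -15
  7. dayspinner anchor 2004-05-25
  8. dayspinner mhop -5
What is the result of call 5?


> dayspinner mhop n→20
= 2041-09-28
> dayspinner mhop n→22
= 2043-07-28
> dayspinner anchor d→2243-10-20
= 2243-10-20
> dayspinner mhop n→10
= 2244-08-20
> dayspinner roll n→77
= 2244-11-05
> dayspinner roll n→-15
= 2244-10-21
> dayspinner anchor d→2004-05-25
= 2004-05-25
> dayspinner mhop n→-5
= 2003-12-25

Answer: 2244-11-05


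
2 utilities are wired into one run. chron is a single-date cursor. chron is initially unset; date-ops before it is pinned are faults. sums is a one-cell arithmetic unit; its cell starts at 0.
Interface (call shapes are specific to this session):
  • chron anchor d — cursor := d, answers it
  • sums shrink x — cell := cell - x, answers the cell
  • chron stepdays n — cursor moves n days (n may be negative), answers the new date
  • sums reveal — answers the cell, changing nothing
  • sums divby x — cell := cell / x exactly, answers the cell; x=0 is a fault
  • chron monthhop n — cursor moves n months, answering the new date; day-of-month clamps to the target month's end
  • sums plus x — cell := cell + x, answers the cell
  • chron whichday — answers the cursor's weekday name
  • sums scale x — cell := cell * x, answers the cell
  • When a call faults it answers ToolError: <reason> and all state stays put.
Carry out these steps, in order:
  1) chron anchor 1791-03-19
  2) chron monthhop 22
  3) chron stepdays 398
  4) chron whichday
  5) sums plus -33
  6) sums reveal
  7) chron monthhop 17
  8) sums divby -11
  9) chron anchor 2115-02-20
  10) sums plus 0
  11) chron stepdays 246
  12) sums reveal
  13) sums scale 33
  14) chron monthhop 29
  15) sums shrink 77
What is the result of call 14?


Answer: 2118-03-24

Derivation:
// chron anchor(1791-03-19) : 1791-03-19
// chron monthhop(22) : 1793-01-19
// chron stepdays(398) : 1794-02-21
// chron whichday() : Friday
// sums plus(-33) : -33
// sums reveal() : -33
// chron monthhop(17) : 1795-07-21
// sums divby(-11) : 3
// chron anchor(2115-02-20) : 2115-02-20
// sums plus(0) : 3
// chron stepdays(246) : 2115-10-24
// sums reveal() : 3
// sums scale(33) : 99
// chron monthhop(29) : 2118-03-24
// sums shrink(77) : 22


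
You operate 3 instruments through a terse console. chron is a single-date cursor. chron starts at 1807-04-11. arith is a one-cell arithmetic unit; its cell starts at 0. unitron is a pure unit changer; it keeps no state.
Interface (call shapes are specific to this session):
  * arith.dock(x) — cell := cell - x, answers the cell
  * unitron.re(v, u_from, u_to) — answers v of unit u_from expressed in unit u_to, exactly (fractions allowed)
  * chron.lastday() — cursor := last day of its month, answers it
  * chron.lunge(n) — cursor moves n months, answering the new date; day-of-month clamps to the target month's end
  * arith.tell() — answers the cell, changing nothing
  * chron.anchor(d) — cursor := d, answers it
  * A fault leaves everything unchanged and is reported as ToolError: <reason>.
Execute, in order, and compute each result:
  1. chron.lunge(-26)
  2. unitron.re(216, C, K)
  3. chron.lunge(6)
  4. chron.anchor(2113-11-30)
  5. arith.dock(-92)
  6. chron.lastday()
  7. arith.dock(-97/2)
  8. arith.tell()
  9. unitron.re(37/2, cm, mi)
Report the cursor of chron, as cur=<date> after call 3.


Answer: cur=1805-08-11

Derivation:
Then lunge(n=-26), giving 1805-02-11.
I invoke re(v=216, u_from=C, u_to=K), and get 9783/20.
Next I call lunge(n=6): 1805-08-11.
Now I run anchor(d=2113-11-30), and see 2113-11-30.
Then dock(x=-92), → 92.
Using lastday, giving 2113-11-30.
I try dock(x=-97/2), and get 281/2.
I run tell(), — result: 281/2.
I call re(v=37/2, u_from=cm, u_to=mi), which returns 185/1609344.


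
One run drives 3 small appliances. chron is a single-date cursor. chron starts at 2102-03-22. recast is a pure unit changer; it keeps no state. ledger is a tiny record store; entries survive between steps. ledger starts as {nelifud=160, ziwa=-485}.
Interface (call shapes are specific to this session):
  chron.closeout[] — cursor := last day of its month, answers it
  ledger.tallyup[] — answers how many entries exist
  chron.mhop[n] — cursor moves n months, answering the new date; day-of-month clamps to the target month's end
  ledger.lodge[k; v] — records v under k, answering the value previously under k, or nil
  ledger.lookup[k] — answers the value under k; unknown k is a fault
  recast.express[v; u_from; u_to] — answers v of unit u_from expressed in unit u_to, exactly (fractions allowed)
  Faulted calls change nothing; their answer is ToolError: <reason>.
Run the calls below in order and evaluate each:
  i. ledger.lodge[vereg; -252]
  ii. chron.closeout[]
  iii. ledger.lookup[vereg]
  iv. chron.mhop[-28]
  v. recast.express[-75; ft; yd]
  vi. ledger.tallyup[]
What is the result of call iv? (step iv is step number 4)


I invoke ledger.lodge on vereg, -252: nil.
Calling chron.closeout(), and see 2102-03-31.
Now I run ledger.lookup on vereg, → -252.
Now I run chron.mhop on -28, giving 2099-11-30.
Then recast.express on -75, ft, yd, — result: -25.
Next I call ledger.tallyup, and observe 3.

Answer: 2099-11-30


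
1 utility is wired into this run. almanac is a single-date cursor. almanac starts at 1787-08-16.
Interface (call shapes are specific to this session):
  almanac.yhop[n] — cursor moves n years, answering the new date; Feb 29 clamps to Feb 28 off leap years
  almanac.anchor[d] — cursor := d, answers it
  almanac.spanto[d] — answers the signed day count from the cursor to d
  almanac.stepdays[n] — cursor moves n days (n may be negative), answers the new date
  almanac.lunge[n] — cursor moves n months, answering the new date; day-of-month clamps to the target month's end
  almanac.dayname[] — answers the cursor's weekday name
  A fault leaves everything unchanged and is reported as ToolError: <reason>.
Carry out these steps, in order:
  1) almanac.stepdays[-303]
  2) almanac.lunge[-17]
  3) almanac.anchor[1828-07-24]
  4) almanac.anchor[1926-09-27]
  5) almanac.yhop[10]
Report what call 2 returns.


Answer: 1785-05-17

Derivation:
% almanac.stepdays n: -303
= 1786-10-17
% almanac.lunge n: -17
= 1785-05-17
% almanac.anchor d: 1828-07-24
= 1828-07-24
% almanac.anchor d: 1926-09-27
= 1926-09-27
% almanac.yhop n: 10
= 1936-09-27


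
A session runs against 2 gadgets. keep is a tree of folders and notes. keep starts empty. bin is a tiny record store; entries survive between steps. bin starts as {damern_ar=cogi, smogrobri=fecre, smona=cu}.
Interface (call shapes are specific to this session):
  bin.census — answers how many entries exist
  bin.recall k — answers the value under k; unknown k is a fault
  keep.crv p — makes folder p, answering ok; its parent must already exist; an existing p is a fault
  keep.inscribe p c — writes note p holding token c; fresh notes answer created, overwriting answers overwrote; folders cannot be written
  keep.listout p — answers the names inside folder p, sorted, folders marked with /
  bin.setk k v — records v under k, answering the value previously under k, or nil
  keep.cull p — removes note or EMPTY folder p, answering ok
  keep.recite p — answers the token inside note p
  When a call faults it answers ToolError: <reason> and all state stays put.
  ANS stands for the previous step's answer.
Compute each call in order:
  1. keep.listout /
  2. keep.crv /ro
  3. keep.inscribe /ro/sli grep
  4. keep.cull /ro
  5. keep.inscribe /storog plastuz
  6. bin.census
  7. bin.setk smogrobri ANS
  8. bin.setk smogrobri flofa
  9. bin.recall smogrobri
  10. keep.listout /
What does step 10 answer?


-> keep.listout(p=/)
<- []
-> keep.crv(p=/ro)
<- ok
-> keep.inscribe(p=/ro/sli, c=grep)
<- created
-> keep.cull(p=/ro)
<- ToolError: not empty
-> keep.inscribe(p=/storog, c=plastuz)
<- created
-> bin.census()
<- 3
-> bin.setk(k=smogrobri, v=ANS)
<- fecre
-> bin.setk(k=smogrobri, v=flofa)
<- 3
-> bin.recall(k=smogrobri)
<- flofa
-> keep.listout(p=/)
<- [ro/, storog]

Answer: [ro/, storog]


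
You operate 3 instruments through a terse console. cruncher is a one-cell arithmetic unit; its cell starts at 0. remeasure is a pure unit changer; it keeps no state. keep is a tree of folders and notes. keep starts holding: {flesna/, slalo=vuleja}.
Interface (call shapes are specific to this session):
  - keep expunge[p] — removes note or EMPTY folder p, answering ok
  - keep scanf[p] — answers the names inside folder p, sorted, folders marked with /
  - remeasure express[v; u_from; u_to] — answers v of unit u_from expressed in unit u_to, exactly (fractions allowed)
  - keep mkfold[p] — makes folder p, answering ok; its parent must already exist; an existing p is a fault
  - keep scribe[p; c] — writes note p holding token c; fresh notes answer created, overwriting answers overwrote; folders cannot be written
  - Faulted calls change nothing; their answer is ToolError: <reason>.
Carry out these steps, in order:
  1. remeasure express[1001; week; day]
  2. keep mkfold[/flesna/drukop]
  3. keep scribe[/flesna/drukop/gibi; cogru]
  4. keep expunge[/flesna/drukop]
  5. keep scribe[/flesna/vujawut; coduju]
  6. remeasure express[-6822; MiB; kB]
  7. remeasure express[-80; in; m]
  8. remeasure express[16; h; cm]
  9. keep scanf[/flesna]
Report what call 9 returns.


Step: remeasure express[v: 1001; u_from: week; u_to: day]
Result: 7007
Step: keep mkfold[p: /flesna/drukop]
Result: ok
Step: keep scribe[p: /flesna/drukop/gibi; c: cogru]
Result: created
Step: keep expunge[p: /flesna/drukop]
Result: ToolError: not empty
Step: keep scribe[p: /flesna/vujawut; c: coduju]
Result: created
Step: remeasure express[v: -6822; u_from: MiB; u_to: kB]
Result: -894173184/125
Step: remeasure express[v: -80; u_from: in; u_to: m]
Result: -254/125
Step: remeasure express[v: 16; u_from: h; u_to: cm]
Result: ToolError: incompatible units
Step: keep scanf[p: /flesna]
Result: [drukop/, vujawut]

Answer: [drukop/, vujawut]


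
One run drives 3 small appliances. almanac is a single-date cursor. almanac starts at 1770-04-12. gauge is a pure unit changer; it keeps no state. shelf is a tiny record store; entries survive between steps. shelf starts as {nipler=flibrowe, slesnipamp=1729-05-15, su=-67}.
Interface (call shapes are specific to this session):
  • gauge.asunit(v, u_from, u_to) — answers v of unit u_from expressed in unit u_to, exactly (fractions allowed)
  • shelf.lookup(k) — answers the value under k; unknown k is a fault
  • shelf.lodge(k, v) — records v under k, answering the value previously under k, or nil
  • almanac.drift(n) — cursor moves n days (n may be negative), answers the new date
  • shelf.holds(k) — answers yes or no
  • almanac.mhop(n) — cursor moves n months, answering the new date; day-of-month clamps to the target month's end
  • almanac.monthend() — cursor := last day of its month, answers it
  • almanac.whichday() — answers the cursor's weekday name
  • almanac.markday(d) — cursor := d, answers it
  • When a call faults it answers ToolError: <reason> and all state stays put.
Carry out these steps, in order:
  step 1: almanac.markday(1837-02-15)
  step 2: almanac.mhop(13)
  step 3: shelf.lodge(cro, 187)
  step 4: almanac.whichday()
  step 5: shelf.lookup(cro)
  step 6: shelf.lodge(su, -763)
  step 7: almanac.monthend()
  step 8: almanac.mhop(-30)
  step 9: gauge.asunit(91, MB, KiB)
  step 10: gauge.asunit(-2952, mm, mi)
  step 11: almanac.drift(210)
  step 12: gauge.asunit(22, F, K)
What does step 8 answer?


Answer: 1835-09-30

Derivation:
Step: almanac.markday[d=1837-02-15]
Result: 1837-02-15
Step: almanac.mhop[n=13]
Result: 1838-03-15
Step: shelf.lodge[k=cro; v=187]
Result: nil
Step: almanac.whichday[]
Result: Thursday
Step: shelf.lookup[k=cro]
Result: 187
Step: shelf.lodge[k=su; v=-763]
Result: -67
Step: almanac.monthend[]
Result: 1838-03-31
Step: almanac.mhop[n=-30]
Result: 1835-09-30
Step: gauge.asunit[v=91; u_from=MB; u_to=KiB]
Result: 1421875/16
Step: gauge.asunit[v=-2952; u_from=mm; u_to=mi]
Result: -41/22352
Step: almanac.drift[n=210]
Result: 1836-04-27
Step: gauge.asunit[v=22; u_from=F; u_to=K]
Result: 48167/180


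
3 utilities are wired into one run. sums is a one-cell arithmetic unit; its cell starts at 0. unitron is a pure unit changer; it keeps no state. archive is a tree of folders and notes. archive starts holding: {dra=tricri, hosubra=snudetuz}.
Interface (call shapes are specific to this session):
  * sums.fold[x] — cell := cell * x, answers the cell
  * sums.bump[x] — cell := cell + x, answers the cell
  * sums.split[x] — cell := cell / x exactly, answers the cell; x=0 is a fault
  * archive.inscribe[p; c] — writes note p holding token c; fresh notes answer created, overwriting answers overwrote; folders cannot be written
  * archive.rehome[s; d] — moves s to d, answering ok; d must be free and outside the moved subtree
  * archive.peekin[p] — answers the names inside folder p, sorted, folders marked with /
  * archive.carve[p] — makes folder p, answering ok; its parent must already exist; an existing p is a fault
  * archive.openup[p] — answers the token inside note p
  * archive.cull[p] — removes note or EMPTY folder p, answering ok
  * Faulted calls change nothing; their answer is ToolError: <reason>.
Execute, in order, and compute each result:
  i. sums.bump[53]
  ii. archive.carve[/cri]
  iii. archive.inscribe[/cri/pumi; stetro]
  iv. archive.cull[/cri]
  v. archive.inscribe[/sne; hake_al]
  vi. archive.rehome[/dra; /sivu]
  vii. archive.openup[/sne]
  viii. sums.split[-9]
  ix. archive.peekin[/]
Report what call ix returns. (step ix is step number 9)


Answer: [cri/, hosubra, sivu, sne]

Derivation:
;; sums.bump(x='53') => 53
;; archive.carve(p='/cri') => ok
;; archive.inscribe(p='/cri/pumi', c='stetro') => created
;; archive.cull(p='/cri') => ToolError: not empty
;; archive.inscribe(p='/sne', c='hake_al') => created
;; archive.rehome(s='/dra', d='/sivu') => ok
;; archive.openup(p='/sne') => hake_al
;; sums.split(x='-9') => -53/9
;; archive.peekin(p='/') => [cri/, hosubra, sivu, sne]


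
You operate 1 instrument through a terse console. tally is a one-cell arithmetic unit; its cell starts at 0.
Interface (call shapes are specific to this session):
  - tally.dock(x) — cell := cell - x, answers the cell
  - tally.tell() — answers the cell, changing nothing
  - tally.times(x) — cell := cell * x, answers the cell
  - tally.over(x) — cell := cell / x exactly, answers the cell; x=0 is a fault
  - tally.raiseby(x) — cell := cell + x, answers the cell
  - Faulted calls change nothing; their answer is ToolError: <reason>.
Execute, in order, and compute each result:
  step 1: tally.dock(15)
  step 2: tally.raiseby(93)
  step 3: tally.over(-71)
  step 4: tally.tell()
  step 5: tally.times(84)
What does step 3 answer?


Answer: -78/71

Derivation:
// 1. tally.dock(x→15) -> -15
// 2. tally.raiseby(x→93) -> 78
// 3. tally.over(x→-71) -> -78/71
// 4. tally.tell() -> -78/71
// 5. tally.times(x→84) -> -6552/71


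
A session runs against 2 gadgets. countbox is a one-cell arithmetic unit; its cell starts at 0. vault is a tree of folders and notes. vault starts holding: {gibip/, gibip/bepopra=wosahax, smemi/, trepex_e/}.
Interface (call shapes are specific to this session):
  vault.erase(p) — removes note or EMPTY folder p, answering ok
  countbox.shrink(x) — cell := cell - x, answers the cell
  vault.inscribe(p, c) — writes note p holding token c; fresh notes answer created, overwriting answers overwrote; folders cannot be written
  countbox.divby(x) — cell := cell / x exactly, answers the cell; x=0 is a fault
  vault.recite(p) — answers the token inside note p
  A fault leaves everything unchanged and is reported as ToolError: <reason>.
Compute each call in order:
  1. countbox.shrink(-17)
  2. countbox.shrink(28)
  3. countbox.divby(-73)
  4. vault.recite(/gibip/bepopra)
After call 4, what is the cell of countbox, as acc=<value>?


==> shrink(x: -17)
<== 17
==> shrink(x: 28)
<== -11
==> divby(x: -73)
<== 11/73
==> recite(p: /gibip/bepopra)
<== wosahax

Answer: acc=11/73


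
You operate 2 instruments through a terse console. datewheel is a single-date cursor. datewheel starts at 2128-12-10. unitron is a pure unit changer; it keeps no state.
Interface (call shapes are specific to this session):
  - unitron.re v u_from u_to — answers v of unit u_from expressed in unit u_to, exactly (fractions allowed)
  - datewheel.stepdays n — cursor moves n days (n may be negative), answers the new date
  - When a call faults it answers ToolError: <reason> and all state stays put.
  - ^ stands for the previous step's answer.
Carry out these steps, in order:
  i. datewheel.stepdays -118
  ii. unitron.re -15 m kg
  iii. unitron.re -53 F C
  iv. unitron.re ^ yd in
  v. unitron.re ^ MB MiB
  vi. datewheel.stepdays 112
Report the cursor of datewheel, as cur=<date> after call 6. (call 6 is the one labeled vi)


# datewheel.stepdays(n='-118') == 2128-08-14
# unitron.re(v='-15', u_from='m', u_to='kg') == ToolError: incompatible units
# unitron.re(v='-53', u_from='F', u_to='C') == -425/9
# unitron.re(v='^', u_from='yd', u_to='in') == -1700
# unitron.re(v='^', u_from='MB', u_to='MiB') == -6640625/4096
# datewheel.stepdays(n='112') == 2128-12-04

Answer: cur=2128-12-04


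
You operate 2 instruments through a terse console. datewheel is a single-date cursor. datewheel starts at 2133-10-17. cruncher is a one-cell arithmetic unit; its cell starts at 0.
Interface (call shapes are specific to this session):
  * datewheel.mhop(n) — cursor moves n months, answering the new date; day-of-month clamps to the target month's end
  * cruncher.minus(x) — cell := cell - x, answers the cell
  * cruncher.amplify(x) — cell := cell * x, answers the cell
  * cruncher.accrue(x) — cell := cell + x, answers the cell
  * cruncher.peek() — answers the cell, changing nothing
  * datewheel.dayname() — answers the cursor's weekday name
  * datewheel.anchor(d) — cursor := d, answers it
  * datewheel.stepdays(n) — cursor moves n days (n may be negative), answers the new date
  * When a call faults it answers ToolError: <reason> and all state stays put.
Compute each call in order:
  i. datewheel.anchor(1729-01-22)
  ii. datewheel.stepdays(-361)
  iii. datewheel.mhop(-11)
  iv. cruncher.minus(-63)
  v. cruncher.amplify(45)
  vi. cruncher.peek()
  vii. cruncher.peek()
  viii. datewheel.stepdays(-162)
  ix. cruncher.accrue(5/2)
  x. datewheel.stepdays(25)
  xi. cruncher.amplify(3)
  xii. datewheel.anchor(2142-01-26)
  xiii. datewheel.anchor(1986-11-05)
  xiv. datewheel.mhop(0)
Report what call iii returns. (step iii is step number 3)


! datewheel.anchor(d=1729-01-22) ~> 1729-01-22
! datewheel.stepdays(n=-361) ~> 1728-01-27
! datewheel.mhop(n=-11) ~> 1727-02-27
! cruncher.minus(x=-63) ~> 63
! cruncher.amplify(x=45) ~> 2835
! cruncher.peek() ~> 2835
! cruncher.peek() ~> 2835
! datewheel.stepdays(n=-162) ~> 1726-09-18
! cruncher.accrue(x=5/2) ~> 5675/2
! datewheel.stepdays(n=25) ~> 1726-10-13
! cruncher.amplify(x=3) ~> 17025/2
! datewheel.anchor(d=2142-01-26) ~> 2142-01-26
! datewheel.anchor(d=1986-11-05) ~> 1986-11-05
! datewheel.mhop(n=0) ~> 1986-11-05

Answer: 1727-02-27


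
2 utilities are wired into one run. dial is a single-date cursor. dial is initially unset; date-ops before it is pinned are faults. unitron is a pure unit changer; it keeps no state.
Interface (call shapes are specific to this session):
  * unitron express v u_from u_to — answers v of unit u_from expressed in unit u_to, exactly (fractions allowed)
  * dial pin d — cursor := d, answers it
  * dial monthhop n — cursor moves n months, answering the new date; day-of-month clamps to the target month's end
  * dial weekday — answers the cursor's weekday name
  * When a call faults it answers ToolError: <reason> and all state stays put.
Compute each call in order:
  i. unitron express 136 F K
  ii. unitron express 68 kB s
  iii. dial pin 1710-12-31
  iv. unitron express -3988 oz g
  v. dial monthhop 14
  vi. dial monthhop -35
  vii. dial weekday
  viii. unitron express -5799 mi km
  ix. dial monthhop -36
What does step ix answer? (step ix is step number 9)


Step: unitron express[v='136'; u_from='F'; u_to='K']
Result: 59567/180
Step: unitron express[v='68'; u_from='kB'; u_to='s']
Result: ToolError: incompatible units
Step: dial pin[d='1710-12-31']
Result: 1710-12-31
Step: unitron express[v='-3988'; u_from='oz'; u_to='g']
Result: -45223159289/400000
Step: dial monthhop[n='14']
Result: 1712-02-29
Step: dial monthhop[n='-35']
Result: 1709-03-29
Step: dial weekday[]
Result: Friday
Step: unitron express[v='-5799'; u_from='mi'; u_to='km']
Result: -145821654/15625
Step: dial monthhop[n='-36']
Result: 1706-03-29

Answer: 1706-03-29


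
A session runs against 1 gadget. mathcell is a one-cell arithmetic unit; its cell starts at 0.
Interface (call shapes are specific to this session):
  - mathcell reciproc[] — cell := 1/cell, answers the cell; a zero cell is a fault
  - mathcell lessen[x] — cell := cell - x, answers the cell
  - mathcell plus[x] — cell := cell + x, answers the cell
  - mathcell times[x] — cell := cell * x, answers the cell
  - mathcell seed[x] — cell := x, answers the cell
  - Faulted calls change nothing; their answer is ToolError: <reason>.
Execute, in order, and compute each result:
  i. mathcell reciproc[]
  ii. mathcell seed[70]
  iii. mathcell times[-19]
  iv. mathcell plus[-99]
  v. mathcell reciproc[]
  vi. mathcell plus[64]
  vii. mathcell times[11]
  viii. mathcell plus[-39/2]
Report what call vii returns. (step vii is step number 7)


Answer: 1006005/1429

Derivation:
~$ mathcell reciproc
  ToolError: reciprocal of zero
~$ mathcell seed x='70'
  70
~$ mathcell times x='-19'
  -1330
~$ mathcell plus x='-99'
  -1429
~$ mathcell reciproc
  -1/1429
~$ mathcell plus x='64'
  91455/1429
~$ mathcell times x='11'
  1006005/1429
~$ mathcell plus x='-39/2'
  1956279/2858


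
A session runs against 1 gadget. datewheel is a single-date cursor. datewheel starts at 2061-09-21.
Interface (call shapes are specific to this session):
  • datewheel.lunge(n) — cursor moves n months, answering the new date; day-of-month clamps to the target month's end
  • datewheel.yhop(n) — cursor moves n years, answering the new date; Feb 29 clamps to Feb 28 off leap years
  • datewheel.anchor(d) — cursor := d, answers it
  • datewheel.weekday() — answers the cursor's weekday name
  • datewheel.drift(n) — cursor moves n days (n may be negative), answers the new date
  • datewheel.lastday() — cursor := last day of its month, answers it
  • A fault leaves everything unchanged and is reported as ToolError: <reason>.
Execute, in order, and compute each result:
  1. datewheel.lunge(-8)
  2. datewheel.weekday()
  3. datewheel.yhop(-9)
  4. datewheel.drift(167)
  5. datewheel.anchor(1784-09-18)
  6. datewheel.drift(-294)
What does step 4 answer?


Answer: 2052-07-06

Derivation:
Next I call datewheel.lunge passing n=-8, yielding 2061-01-21.
Then datewheel.weekday(): Friday.
Using datewheel.yhop passing n=-9, and see 2052-01-21.
I call datewheel.drift passing n=167, giving 2052-07-06.
I call datewheel.anchor passing d=1784-09-18, and see 1784-09-18.
Next I call datewheel.drift passing n=-294, yielding 1783-11-29.


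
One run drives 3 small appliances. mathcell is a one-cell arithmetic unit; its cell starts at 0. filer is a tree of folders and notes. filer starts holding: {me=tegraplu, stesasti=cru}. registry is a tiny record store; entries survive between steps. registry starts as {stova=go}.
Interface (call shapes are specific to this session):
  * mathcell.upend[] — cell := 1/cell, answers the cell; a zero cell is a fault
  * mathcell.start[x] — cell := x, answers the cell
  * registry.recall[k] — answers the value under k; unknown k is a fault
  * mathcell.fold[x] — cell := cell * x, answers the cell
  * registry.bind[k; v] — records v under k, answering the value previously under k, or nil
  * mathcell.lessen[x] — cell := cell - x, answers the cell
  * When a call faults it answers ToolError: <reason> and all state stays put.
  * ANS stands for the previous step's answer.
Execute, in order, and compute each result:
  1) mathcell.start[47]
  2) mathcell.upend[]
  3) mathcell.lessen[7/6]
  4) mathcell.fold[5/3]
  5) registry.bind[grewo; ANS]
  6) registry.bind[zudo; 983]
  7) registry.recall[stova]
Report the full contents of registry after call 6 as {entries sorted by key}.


-- start(x=47) ~> 47
-- upend() ~> 1/47
-- lessen(x=7/6) ~> -323/282
-- fold(x=5/3) ~> -1615/846
-- bind(k=grewo, v=ANS) ~> nil
-- bind(k=zudo, v=983) ~> nil
-- recall(k=stova) ~> go

Answer: {grewo=-1615/846, stova=go, zudo=983}


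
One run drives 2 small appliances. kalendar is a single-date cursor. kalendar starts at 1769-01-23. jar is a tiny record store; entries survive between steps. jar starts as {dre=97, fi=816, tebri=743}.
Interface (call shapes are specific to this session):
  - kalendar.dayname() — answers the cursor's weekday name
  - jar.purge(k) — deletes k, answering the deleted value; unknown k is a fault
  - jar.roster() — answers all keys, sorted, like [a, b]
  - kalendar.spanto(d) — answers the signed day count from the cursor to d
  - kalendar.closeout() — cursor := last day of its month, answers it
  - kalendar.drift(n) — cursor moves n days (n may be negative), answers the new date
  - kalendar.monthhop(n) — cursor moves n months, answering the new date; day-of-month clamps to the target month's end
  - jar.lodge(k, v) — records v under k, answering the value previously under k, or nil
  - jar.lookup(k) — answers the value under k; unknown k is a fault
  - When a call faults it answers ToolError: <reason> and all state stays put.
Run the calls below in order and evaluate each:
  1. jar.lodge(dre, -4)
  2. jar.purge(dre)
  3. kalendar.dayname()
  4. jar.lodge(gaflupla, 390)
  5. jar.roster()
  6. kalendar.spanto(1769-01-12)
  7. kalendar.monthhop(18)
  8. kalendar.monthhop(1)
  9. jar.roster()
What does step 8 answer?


> jar.lodge k→dre v→-4
:: 97
> jar.purge k→dre
:: -4
> kalendar.dayname
:: Monday
> jar.lodge k→gaflupla v→390
:: nil
> jar.roster
:: [fi, gaflupla, tebri]
> kalendar.spanto d→1769-01-12
:: -11
> kalendar.monthhop n→18
:: 1770-07-23
> kalendar.monthhop n→1
:: 1770-08-23
> jar.roster
:: [fi, gaflupla, tebri]

Answer: 1770-08-23


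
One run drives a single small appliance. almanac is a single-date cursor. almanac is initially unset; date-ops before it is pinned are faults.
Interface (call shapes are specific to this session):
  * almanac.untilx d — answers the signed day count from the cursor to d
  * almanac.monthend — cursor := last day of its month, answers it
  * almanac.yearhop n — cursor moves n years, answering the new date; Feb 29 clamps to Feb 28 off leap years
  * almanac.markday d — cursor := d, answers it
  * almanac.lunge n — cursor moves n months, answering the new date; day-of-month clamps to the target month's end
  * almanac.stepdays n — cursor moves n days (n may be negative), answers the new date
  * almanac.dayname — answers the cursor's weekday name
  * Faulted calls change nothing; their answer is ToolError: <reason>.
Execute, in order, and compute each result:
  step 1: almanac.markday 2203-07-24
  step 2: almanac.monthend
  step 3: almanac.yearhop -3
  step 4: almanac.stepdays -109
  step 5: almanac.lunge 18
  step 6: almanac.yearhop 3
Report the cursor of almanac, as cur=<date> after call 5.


Answer: cur=2201-10-13

Derivation:
$ markday 2203-07-24
:: 2203-07-24
$ monthend
:: 2203-07-31
$ yearhop -3
:: 2200-07-31
$ stepdays -109
:: 2200-04-13
$ lunge 18
:: 2201-10-13
$ yearhop 3
:: 2204-10-13
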